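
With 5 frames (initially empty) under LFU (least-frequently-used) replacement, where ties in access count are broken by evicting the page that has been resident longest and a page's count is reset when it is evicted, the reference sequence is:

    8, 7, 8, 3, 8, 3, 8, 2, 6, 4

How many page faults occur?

8: fault, frames {8}
7: fault, frames {8,7}
8: hit
3: fault, frames {8,7,3}
8: hit
3: hit
8: hit
2: fault, frames {8,7,3,2}
6: fault, frames {8,7,3,2,6}
4: fault, evict 7, frames {8,3,2,6,4}
Page faults: 6.

6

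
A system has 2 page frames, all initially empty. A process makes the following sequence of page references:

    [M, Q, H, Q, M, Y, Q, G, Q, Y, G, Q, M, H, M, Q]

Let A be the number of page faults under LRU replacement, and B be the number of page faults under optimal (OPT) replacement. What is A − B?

Under LRU: F F F . F F F F . F F F F F . F → 13 faults.
Under OPT: F F F . F F . F . F . F F F . F → 11 faults.
A − B = 13 − 11 = 2.

2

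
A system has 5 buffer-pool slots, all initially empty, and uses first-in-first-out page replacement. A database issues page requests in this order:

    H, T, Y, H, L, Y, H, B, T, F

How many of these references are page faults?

6

H -> fault, frames {H}
T -> fault, frames {H,T}
Y -> fault, frames {H,T,Y}
H -> hit
L -> fault, frames {H,T,Y,L}
Y -> hit
H -> hit
B -> fault, frames {H,T,Y,L,B}
T -> hit
F -> fault, evict H, frames {T,Y,L,B,F}
Page faults: 6.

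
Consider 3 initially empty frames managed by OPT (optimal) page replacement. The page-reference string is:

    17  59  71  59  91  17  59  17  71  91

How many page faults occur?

5

17 → fault, frames (17)
59 → fault, frames (17 59)
71 → fault, frames (17 59 71)
59 → hit
91 → fault, evict 71, frames (17 59 91)
17 → hit
59 → hit
17 → hit
71 → fault, evict 59, frames (17 91 71)
91 → hit
Page faults: 5.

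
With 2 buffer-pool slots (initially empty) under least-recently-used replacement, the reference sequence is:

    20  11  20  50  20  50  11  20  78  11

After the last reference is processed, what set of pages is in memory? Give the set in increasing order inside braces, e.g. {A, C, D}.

{11, 78}

20 → fault, frames (20)
11 → fault, frames (20 11)
20 → hit
50 → fault, evict 11, frames (20 50)
20 → hit
50 → hit
11 → fault, evict 20, frames (50 11)
20 → fault, evict 50, frames (11 20)
78 → fault, evict 11, frames (20 78)
11 → fault, evict 20, frames (78 11)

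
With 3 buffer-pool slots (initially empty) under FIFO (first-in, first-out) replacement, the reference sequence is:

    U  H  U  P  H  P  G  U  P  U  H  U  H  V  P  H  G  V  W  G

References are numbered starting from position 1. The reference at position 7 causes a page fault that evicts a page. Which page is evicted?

pos 1: U → fault, frames (U)
pos 2: H → fault, frames (U H)
pos 3: U → hit
pos 4: P → fault, frames (U H P)
pos 5: H → hit
pos 6: P → hit
pos 7: G → fault, evict U, frames (H P G)
At position 7, page U is evicted.

U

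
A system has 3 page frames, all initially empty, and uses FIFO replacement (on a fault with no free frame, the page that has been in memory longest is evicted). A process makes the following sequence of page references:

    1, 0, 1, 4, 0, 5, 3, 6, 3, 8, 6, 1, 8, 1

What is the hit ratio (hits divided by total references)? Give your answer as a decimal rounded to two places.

0.43

1: fault, frames (1)
0: fault, frames (1 0)
1: hit
4: fault, frames (1 0 4)
0: hit
5: fault, evict 1, frames (0 4 5)
3: fault, evict 0, frames (4 5 3)
6: fault, evict 4, frames (5 3 6)
3: hit
8: fault, evict 5, frames (3 6 8)
6: hit
1: fault, evict 3, frames (6 8 1)
8: hit
1: hit
Hits: 6 of 14 references → 6/14 = 0.4286.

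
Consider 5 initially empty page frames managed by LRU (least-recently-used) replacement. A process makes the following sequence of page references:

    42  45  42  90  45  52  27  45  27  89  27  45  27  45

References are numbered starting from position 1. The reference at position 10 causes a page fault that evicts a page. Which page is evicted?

pos 1: 42 → miss, frames [42]
pos 2: 45 → miss, frames [42, 45]
pos 3: 42 → hit
pos 4: 90 → miss, frames [45, 42, 90]
pos 5: 45 → hit
pos 6: 52 → miss, frames [42, 90, 45, 52]
pos 7: 27 → miss, frames [42, 90, 45, 52, 27]
pos 8: 45 → hit
pos 9: 27 → hit
pos 10: 89 → miss, evict 42, frames [90, 52, 45, 27, 89]
At position 10, page 42 is evicted.

42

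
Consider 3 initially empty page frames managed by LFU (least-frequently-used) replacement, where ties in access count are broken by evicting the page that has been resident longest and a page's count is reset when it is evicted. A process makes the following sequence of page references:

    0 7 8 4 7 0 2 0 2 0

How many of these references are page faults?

0: fault, frames [0]
7: fault, frames [0, 7]
8: fault, frames [0, 7, 8]
4: fault, evict 0, frames [7, 8, 4]
7: hit
0: fault, evict 8, frames [7, 4, 0]
2: fault, evict 4, frames [7, 0, 2]
0: hit
2: hit
0: hit
Page faults: 6.

6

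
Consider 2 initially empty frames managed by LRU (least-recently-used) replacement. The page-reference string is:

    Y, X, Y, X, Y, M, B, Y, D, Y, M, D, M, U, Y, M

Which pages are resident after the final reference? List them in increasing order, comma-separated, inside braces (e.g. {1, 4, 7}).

{M, Y}

Y → fault, frames {Y}
X → fault, frames {Y,X}
Y → hit
X → hit
Y → hit
M → fault, evict X, frames {Y,M}
B → fault, evict Y, frames {M,B}
Y → fault, evict M, frames {B,Y}
D → fault, evict B, frames {Y,D}
Y → hit
M → fault, evict D, frames {Y,M}
D → fault, evict Y, frames {M,D}
M → hit
U → fault, evict D, frames {M,U}
Y → fault, evict M, frames {U,Y}
M → fault, evict U, frames {Y,M}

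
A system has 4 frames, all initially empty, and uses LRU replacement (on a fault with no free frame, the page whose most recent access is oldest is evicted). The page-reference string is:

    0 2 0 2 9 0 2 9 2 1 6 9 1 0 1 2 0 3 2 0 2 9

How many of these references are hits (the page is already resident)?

13

0: fault, frames {0}
2: fault, frames {0,2}
0: hit
2: hit
9: fault, frames {0,2,9}
0: hit
2: hit
9: hit
2: hit
1: fault, frames {0,9,2,1}
6: fault, evict 0, frames {9,2,1,6}
9: hit
1: hit
0: fault, evict 2, frames {6,9,1,0}
1: hit
2: fault, evict 6, frames {9,0,1,2}
0: hit
3: fault, evict 9, frames {1,2,0,3}
2: hit
0: hit
2: hit
9: fault, evict 1, frames {3,0,2,9}
Hits: 13.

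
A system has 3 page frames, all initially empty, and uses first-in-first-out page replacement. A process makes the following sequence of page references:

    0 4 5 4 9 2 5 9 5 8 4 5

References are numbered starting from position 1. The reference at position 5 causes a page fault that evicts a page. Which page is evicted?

0

pos 1: 0 → fault, frames (0)
pos 2: 4 → fault, frames (0 4)
pos 3: 5 → fault, frames (0 4 5)
pos 4: 4 → hit
pos 5: 9 → fault, evict 0, frames (4 5 9)
At position 5, page 0 is evicted.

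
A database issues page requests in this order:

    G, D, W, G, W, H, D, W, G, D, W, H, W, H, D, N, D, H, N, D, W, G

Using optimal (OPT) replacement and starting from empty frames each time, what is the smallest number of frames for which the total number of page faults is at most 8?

f=1: 22 faults
f=2: 14 faults
f=3: 9 faults
f=4: 6 faults
f=5: 5 faults
Smallest f with faults ≤ 8 is 4.

4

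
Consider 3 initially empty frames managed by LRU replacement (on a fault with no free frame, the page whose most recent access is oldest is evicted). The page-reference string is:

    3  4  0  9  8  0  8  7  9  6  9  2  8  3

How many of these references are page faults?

3: miss, frames [3]
4: miss, frames [3, 4]
0: miss, frames [3, 4, 0]
9: miss, evict 3, frames [4, 0, 9]
8: miss, evict 4, frames [0, 9, 8]
0: hit
8: hit
7: miss, evict 9, frames [0, 8, 7]
9: miss, evict 0, frames [8, 7, 9]
6: miss, evict 8, frames [7, 9, 6]
9: hit
2: miss, evict 7, frames [6, 9, 2]
8: miss, evict 6, frames [9, 2, 8]
3: miss, evict 9, frames [2, 8, 3]
Page faults: 11.

11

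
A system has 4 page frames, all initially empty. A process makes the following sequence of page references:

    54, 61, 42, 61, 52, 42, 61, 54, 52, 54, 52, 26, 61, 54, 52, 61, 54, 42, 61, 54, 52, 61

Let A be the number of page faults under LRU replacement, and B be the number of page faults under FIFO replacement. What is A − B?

-3

Under LRU: F F F . F . . . . . . F . . . . . F . . . . → 6 faults.
Under FIFO: F F F . F . . . . . . F . F . F . F . . F . → 9 faults.
A − B = 6 − 9 = -3.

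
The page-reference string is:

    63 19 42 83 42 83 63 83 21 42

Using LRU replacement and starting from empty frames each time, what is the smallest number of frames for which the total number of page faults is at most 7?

f=1: 10 faults
f=2: 7 faults
f=3: 7 faults
f=4: 5 faults
f=5: 5 faults
Smallest f with faults ≤ 7 is 2.

2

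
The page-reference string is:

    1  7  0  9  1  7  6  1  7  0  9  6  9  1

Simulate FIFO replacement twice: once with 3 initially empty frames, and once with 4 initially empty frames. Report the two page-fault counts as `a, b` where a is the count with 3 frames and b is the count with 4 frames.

10, 11

3 frames: F F F F F F F . . F F . . F → 10 faults.
4 frames: F F F F . . F F F F F F . F → 11 faults.
11 > 10: adding a frame increased faults — Belady's anomaly.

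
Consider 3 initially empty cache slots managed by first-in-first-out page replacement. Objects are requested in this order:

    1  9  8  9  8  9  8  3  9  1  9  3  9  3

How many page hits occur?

1 -> miss, frames [1]
9 -> miss, frames [1, 9]
8 -> miss, frames [1, 9, 8]
9 -> hit
8 -> hit
9 -> hit
8 -> hit
3 -> miss, evict 1, frames [9, 8, 3]
9 -> hit
1 -> miss, evict 9, frames [8, 3, 1]
9 -> miss, evict 8, frames [3, 1, 9]
3 -> hit
9 -> hit
3 -> hit
Hits: 8.

8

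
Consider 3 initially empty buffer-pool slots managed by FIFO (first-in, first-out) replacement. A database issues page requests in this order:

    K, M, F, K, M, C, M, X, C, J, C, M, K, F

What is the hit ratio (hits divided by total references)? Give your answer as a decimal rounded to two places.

0.36

K -> miss, frames {K}
M -> miss, frames {K,M}
F -> miss, frames {K,M,F}
K -> hit
M -> hit
C -> miss, evict K, frames {M,F,C}
M -> hit
X -> miss, evict M, frames {F,C,X}
C -> hit
J -> miss, evict F, frames {C,X,J}
C -> hit
M -> miss, evict C, frames {X,J,M}
K -> miss, evict X, frames {J,M,K}
F -> miss, evict J, frames {M,K,F}
Hits: 5 of 14 references → 5/14 = 0.3571.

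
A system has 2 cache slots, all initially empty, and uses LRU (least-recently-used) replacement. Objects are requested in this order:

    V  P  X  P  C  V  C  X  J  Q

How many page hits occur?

2

V: fault, frames {V}
P: fault, frames {V,P}
X: fault, evict V, frames {P,X}
P: hit
C: fault, evict X, frames {P,C}
V: fault, evict P, frames {C,V}
C: hit
X: fault, evict V, frames {C,X}
J: fault, evict C, frames {X,J}
Q: fault, evict X, frames {J,Q}
Hits: 2.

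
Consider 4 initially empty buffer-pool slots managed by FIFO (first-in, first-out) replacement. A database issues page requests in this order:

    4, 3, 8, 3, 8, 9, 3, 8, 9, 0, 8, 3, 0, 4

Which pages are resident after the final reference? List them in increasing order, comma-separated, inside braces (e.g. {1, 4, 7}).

{0, 4, 8, 9}

4 -> miss, frames [4]
3 -> miss, frames [4, 3]
8 -> miss, frames [4, 3, 8]
3 -> hit
8 -> hit
9 -> miss, frames [4, 3, 8, 9]
3 -> hit
8 -> hit
9 -> hit
0 -> miss, evict 4, frames [3, 8, 9, 0]
8 -> hit
3 -> hit
0 -> hit
4 -> miss, evict 3, frames [8, 9, 0, 4]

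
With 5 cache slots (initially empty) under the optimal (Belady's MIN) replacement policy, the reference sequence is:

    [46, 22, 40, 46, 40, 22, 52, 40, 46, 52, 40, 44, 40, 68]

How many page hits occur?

46 -> miss, frames (46)
22 -> miss, frames (46 22)
40 -> miss, frames (46 22 40)
46 -> hit
40 -> hit
22 -> hit
52 -> miss, frames (46 22 40 52)
40 -> hit
46 -> hit
52 -> hit
40 -> hit
44 -> miss, frames (46 22 40 52 44)
40 -> hit
68 -> miss, evict 44, frames (46 22 40 52 68)
Hits: 8.

8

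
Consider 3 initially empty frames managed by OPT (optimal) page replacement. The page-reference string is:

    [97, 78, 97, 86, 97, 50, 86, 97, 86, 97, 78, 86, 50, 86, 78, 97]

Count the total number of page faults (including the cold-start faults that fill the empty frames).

6

97: fault, frames [97]
78: fault, frames [97, 78]
97: hit
86: fault, frames [97, 78, 86]
97: hit
50: fault, evict 78, frames [97, 86, 50]
86: hit
97: hit
86: hit
97: hit
78: fault, evict 97, frames [86, 50, 78]
86: hit
50: hit
86: hit
78: hit
97: fault, evict 78, frames [86, 50, 97]
Page faults: 6.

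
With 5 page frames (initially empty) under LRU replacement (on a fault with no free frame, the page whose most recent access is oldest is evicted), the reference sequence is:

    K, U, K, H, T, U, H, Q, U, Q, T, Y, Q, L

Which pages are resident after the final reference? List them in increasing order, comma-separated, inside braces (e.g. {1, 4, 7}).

K → miss, frames {K}
U → miss, frames {K,U}
K → hit
H → miss, frames {U,K,H}
T → miss, frames {U,K,H,T}
U → hit
H → hit
Q → miss, frames {K,T,U,H,Q}
U → hit
Q → hit
T → hit
Y → miss, evict K, frames {H,U,Q,T,Y}
Q → hit
L → miss, evict H, frames {U,T,Y,Q,L}

{L, Q, T, U, Y}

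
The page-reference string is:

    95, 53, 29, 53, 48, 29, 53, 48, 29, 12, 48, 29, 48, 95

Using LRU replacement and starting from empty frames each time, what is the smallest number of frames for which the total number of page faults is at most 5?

f=1: 14 faults
f=2: 12 faults
f=3: 6 faults
f=4: 6 faults
f=5: 5 faults
Smallest f with faults ≤ 5 is 5.

5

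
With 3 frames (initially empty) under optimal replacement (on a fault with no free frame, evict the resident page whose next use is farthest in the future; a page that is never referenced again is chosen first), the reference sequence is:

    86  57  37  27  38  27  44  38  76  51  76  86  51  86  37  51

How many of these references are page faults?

86: miss, frames [86]
57: miss, frames [86, 57]
37: miss, frames [86, 57, 37]
27: miss, evict 57, frames [86, 37, 27]
38: miss, evict 37, frames [86, 27, 38]
27: hit
44: miss, evict 27, frames [86, 38, 44]
38: hit
76: miss, evict 44, frames [86, 38, 76]
51: miss, evict 38, frames [86, 76, 51]
76: hit
86: hit
51: hit
86: hit
37: miss, evict 76, frames [86, 51, 37]
51: hit
Page faults: 9.

9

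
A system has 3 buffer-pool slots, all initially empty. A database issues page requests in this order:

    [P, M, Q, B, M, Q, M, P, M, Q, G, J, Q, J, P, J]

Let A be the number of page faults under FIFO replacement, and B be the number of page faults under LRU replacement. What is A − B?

Under FIFO: F F F F . . . F F F F F . . F . → 10 faults.
Under LRU: F F F F . . . F . . F F . . F . → 8 faults.
A − B = 10 − 8 = 2.

2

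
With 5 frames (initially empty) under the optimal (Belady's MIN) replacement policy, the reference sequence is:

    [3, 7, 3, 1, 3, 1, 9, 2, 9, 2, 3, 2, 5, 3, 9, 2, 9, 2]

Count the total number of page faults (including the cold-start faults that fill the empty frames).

3 -> miss, frames [3]
7 -> miss, frames [3, 7]
3 -> hit
1 -> miss, frames [3, 7, 1]
3 -> hit
1 -> hit
9 -> miss, frames [3, 7, 1, 9]
2 -> miss, frames [3, 7, 1, 9, 2]
9 -> hit
2 -> hit
3 -> hit
2 -> hit
5 -> miss, evict 1, frames [3, 7, 9, 2, 5]
3 -> hit
9 -> hit
2 -> hit
9 -> hit
2 -> hit
Page faults: 6.

6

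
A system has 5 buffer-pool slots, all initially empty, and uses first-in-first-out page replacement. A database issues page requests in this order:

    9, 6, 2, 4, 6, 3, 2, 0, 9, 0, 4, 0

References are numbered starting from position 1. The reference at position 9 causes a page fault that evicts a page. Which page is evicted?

6

pos 1: 9 -> fault, frames {9}
pos 2: 6 -> fault, frames {9,6}
pos 3: 2 -> fault, frames {9,6,2}
pos 4: 4 -> fault, frames {9,6,2,4}
pos 5: 6 -> hit
pos 6: 3 -> fault, frames {9,6,2,4,3}
pos 7: 2 -> hit
pos 8: 0 -> fault, evict 9, frames {6,2,4,3,0}
pos 9: 9 -> fault, evict 6, frames {2,4,3,0,9}
At position 9, page 6 is evicted.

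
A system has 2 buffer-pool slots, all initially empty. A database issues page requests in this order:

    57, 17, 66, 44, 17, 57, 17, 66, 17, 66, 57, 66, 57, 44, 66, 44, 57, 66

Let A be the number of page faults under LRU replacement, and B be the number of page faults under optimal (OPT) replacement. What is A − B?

3

Under LRU: F F F F F F . F . . F . . F F . F F → 12 faults.
Under OPT: F F F F . F . F . . F . . F . . F . → 9 faults.
A − B = 12 − 9 = 3.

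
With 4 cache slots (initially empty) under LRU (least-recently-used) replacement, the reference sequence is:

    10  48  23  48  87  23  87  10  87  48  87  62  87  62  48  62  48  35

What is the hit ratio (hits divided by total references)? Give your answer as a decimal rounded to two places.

10 -> miss, frames (10)
48 -> miss, frames (10 48)
23 -> miss, frames (10 48 23)
48 -> hit
87 -> miss, frames (10 23 48 87)
23 -> hit
87 -> hit
10 -> hit
87 -> hit
48 -> hit
87 -> hit
62 -> miss, evict 23, frames (10 48 87 62)
87 -> hit
62 -> hit
48 -> hit
62 -> hit
48 -> hit
35 -> miss, evict 10, frames (87 62 48 35)
Hits: 12 of 18 references → 12/18 = 0.6667.

0.67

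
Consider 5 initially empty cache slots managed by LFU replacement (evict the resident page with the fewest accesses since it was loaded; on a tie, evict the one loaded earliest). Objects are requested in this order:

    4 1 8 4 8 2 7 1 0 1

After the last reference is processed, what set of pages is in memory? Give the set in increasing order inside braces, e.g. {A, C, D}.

4: fault, frames (4)
1: fault, frames (4 1)
8: fault, frames (4 1 8)
4: hit
8: hit
2: fault, frames (4 1 8 2)
7: fault, frames (4 1 8 2 7)
1: hit
0: fault, evict 2, frames (4 1 8 7 0)
1: hit

{0, 1, 4, 7, 8}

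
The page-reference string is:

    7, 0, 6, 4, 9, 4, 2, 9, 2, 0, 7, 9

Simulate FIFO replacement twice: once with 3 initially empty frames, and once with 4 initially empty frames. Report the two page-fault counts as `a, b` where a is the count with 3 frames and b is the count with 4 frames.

9, 8

3 frames: F F F F F . F . . F F F → 9 faults.
4 frames: F F F F F . F . . F F . → 8 faults.
8 < 9: adding a frame reduced faults, as is typical.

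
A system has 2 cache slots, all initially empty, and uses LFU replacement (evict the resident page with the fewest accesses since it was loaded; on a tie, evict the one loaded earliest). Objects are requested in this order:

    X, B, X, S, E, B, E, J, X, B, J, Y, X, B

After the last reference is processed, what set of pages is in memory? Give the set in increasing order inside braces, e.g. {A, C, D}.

{B, X}

X → miss, frames (X)
B → miss, frames (X B)
X → hit
S → miss, evict B, frames (X S)
E → miss, evict S, frames (X E)
B → miss, evict E, frames (X B)
E → miss, evict B, frames (X E)
J → miss, evict E, frames (X J)
X → hit
B → miss, evict J, frames (X B)
J → miss, evict B, frames (X J)
Y → miss, evict J, frames (X Y)
X → hit
B → miss, evict Y, frames (X B)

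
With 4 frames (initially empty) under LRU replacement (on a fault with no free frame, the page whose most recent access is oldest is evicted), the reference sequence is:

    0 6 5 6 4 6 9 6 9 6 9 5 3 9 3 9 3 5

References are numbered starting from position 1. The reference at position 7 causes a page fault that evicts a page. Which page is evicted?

pos 1: 0: miss, frames [0]
pos 2: 6: miss, frames [0, 6]
pos 3: 5: miss, frames [0, 6, 5]
pos 4: 6: hit
pos 5: 4: miss, frames [0, 5, 6, 4]
pos 6: 6: hit
pos 7: 9: miss, evict 0, frames [5, 4, 6, 9]
At position 7, page 0 is evicted.

0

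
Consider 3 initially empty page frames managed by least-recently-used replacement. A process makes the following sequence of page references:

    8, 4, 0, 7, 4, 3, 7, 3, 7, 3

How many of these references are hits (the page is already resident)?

5

8 → miss, frames {8}
4 → miss, frames {8,4}
0 → miss, frames {8,4,0}
7 → miss, evict 8, frames {4,0,7}
4 → hit
3 → miss, evict 0, frames {7,4,3}
7 → hit
3 → hit
7 → hit
3 → hit
Hits: 5.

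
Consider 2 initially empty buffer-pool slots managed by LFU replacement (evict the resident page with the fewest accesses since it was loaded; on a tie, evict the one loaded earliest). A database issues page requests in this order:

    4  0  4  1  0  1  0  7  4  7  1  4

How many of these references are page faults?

4 → fault, frames {4}
0 → fault, frames {4,0}
4 → hit
1 → fault, evict 0, frames {4,1}
0 → fault, evict 1, frames {4,0}
1 → fault, evict 0, frames {4,1}
0 → fault, evict 1, frames {4,0}
7 → fault, evict 0, frames {4,7}
4 → hit
7 → hit
1 → fault, evict 7, frames {4,1}
4 → hit
Page faults: 8.

8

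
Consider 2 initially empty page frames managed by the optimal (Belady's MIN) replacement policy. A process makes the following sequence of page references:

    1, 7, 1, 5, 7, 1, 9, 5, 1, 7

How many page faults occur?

1: miss, frames {1}
7: miss, frames {1,7}
1: hit
5: miss, evict 1, frames {7,5}
7: hit
1: miss, evict 7, frames {5,1}
9: miss, evict 1, frames {5,9}
5: hit
1: miss, evict 9, frames {5,1}
7: miss, evict 1, frames {5,7}
Page faults: 7.

7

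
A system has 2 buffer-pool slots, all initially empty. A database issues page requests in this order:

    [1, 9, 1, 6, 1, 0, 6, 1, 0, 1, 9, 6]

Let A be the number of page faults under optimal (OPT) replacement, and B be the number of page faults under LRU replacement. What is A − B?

-2

Under OPT: F F . F . F . F . . F F → 7 faults.
Under LRU: F F . F . F F F F . F F → 9 faults.
A − B = 7 − 9 = -2.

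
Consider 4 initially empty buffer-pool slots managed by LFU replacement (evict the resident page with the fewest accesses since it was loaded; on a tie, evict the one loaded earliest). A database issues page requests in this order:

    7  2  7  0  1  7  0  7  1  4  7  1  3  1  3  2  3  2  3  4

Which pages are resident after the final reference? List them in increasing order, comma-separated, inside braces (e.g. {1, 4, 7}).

7: miss, frames (7)
2: miss, frames (7 2)
7: hit
0: miss, frames (7 2 0)
1: miss, frames (7 2 0 1)
7: hit
0: hit
7: hit
1: hit
4: miss, evict 2, frames (7 0 1 4)
7: hit
1: hit
3: miss, evict 4, frames (7 0 1 3)
1: hit
3: hit
2: miss, evict 0, frames (7 1 3 2)
3: hit
2: hit
3: hit
4: miss, evict 2, frames (7 1 3 4)

{1, 3, 4, 7}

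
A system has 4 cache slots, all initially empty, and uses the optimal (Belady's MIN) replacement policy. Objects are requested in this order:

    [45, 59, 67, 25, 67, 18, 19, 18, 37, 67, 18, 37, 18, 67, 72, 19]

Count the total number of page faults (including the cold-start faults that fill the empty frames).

8

45 -> miss, frames {45}
59 -> miss, frames {45,59}
67 -> miss, frames {45,59,67}
25 -> miss, frames {45,59,67,25}
67 -> hit
18 -> miss, evict 25, frames {45,59,67,18}
19 -> miss, evict 59, frames {45,67,18,19}
18 -> hit
37 -> miss, evict 45, frames {67,18,19,37}
67 -> hit
18 -> hit
37 -> hit
18 -> hit
67 -> hit
72 -> miss, evict 37, frames {67,18,19,72}
19 -> hit
Page faults: 8.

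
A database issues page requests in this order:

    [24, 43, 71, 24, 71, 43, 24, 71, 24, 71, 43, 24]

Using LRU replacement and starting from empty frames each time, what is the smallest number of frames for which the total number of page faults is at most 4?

f=1: 12 faults
f=2: 9 faults
f=3: 3 faults
Smallest f with faults ≤ 4 is 3.

3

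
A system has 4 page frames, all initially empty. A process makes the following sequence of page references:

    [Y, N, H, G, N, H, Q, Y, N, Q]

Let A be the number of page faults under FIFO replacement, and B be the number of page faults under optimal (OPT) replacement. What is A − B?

Under FIFO: F F F F . . F F F . → 7 faults.
Under OPT: F F F F . . F . . . → 5 faults.
A − B = 7 − 5 = 2.

2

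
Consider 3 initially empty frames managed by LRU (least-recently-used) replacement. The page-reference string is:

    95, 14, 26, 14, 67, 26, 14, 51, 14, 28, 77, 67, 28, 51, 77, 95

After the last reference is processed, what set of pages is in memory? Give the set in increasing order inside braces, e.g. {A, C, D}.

95: fault, frames (95)
14: fault, frames (95 14)
26: fault, frames (95 14 26)
14: hit
67: fault, evict 95, frames (26 14 67)
26: hit
14: hit
51: fault, evict 67, frames (26 14 51)
14: hit
28: fault, evict 26, frames (51 14 28)
77: fault, evict 51, frames (14 28 77)
67: fault, evict 14, frames (28 77 67)
28: hit
51: fault, evict 77, frames (67 28 51)
77: fault, evict 67, frames (28 51 77)
95: fault, evict 28, frames (51 77 95)

{51, 77, 95}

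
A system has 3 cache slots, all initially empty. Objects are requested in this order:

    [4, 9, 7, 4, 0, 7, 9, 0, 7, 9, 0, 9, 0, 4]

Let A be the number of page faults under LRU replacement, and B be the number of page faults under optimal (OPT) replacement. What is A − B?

Under LRU: F F F . F . F . . . . . . F → 6 faults.
Under OPT: F F F . F . . . . . . . . F → 5 faults.
A − B = 6 − 5 = 1.

1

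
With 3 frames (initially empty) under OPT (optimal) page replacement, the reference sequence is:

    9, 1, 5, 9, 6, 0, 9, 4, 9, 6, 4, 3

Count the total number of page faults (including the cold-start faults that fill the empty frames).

7

9 -> miss, frames {9}
1 -> miss, frames {9,1}
5 -> miss, frames {9,1,5}
9 -> hit
6 -> miss, evict 5, frames {9,1,6}
0 -> miss, evict 1, frames {9,6,0}
9 -> hit
4 -> miss, evict 0, frames {9,6,4}
9 -> hit
6 -> hit
4 -> hit
3 -> miss, evict 4, frames {9,6,3}
Page faults: 7.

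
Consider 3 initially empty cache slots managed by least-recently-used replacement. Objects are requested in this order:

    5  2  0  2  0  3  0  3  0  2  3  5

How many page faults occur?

5 -> miss, frames [5]
2 -> miss, frames [5, 2]
0 -> miss, frames [5, 2, 0]
2 -> hit
0 -> hit
3 -> miss, evict 5, frames [2, 0, 3]
0 -> hit
3 -> hit
0 -> hit
2 -> hit
3 -> hit
5 -> miss, evict 0, frames [2, 3, 5]
Page faults: 5.

5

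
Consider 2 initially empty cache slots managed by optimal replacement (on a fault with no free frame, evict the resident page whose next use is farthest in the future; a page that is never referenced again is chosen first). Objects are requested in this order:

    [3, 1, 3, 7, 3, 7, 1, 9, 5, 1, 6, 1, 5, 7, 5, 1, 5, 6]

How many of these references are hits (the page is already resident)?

7

3: miss, frames [3]
1: miss, frames [3, 1]
3: hit
7: miss, evict 1, frames [3, 7]
3: hit
7: hit
1: miss, evict 3, frames [7, 1]
9: miss, evict 7, frames [1, 9]
5: miss, evict 9, frames [1, 5]
1: hit
6: miss, evict 5, frames [1, 6]
1: hit
5: miss, evict 6, frames [1, 5]
7: miss, evict 1, frames [5, 7]
5: hit
1: miss, evict 7, frames [5, 1]
5: hit
6: miss, evict 1, frames [5, 6]
Hits: 7.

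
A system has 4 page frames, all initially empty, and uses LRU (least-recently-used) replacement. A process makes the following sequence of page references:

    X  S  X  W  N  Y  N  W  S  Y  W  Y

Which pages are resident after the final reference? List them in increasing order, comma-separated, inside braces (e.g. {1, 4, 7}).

{N, S, W, Y}

X: miss, frames [X]
S: miss, frames [X, S]
X: hit
W: miss, frames [S, X, W]
N: miss, frames [S, X, W, N]
Y: miss, evict S, frames [X, W, N, Y]
N: hit
W: hit
S: miss, evict X, frames [Y, N, W, S]
Y: hit
W: hit
Y: hit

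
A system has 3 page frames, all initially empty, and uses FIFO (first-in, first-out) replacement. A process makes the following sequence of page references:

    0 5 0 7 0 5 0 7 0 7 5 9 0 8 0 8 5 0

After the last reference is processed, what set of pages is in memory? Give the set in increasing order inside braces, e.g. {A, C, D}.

0: miss, frames (0)
5: miss, frames (0 5)
0: hit
7: miss, frames (0 5 7)
0: hit
5: hit
0: hit
7: hit
0: hit
7: hit
5: hit
9: miss, evict 0, frames (5 7 9)
0: miss, evict 5, frames (7 9 0)
8: miss, evict 7, frames (9 0 8)
0: hit
8: hit
5: miss, evict 9, frames (0 8 5)
0: hit

{0, 5, 8}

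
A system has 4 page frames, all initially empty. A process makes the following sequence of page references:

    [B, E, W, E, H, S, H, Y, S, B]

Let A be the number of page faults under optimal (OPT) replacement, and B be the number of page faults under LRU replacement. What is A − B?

-1

Under OPT: F F F . F F . F . . → 6 faults.
Under LRU: F F F . F F . F . F → 7 faults.
A − B = 6 − 7 = -1.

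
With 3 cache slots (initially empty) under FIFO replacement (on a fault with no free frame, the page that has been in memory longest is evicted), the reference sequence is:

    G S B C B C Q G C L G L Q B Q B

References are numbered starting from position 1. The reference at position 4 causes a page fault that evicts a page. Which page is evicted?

pos 1: G -> miss, frames [G]
pos 2: S -> miss, frames [G, S]
pos 3: B -> miss, frames [G, S, B]
pos 4: C -> miss, evict G, frames [S, B, C]
At position 4, page G is evicted.

G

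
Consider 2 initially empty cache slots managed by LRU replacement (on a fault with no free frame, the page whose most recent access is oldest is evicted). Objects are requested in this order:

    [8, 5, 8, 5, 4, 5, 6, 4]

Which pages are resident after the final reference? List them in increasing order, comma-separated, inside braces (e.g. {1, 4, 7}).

8 → fault, frames {8}
5 → fault, frames {8,5}
8 → hit
5 → hit
4 → fault, evict 8, frames {5,4}
5 → hit
6 → fault, evict 4, frames {5,6}
4 → fault, evict 5, frames {6,4}

{4, 6}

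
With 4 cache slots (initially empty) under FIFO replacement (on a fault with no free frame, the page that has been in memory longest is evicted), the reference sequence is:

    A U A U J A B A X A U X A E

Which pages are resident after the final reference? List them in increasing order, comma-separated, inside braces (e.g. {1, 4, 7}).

{A, E, U, X}

A → miss, frames [A]
U → miss, frames [A, U]
A → hit
U → hit
J → miss, frames [A, U, J]
A → hit
B → miss, frames [A, U, J, B]
A → hit
X → miss, evict A, frames [U, J, B, X]
A → miss, evict U, frames [J, B, X, A]
U → miss, evict J, frames [B, X, A, U]
X → hit
A → hit
E → miss, evict B, frames [X, A, U, E]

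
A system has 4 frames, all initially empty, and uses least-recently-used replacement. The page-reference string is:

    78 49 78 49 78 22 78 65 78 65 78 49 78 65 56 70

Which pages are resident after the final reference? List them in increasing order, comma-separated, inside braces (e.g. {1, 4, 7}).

78 -> miss, frames (78)
49 -> miss, frames (78 49)
78 -> hit
49 -> hit
78 -> hit
22 -> miss, frames (49 78 22)
78 -> hit
65 -> miss, frames (49 22 78 65)
78 -> hit
65 -> hit
78 -> hit
49 -> hit
78 -> hit
65 -> hit
56 -> miss, evict 22, frames (49 78 65 56)
70 -> miss, evict 49, frames (78 65 56 70)

{56, 65, 70, 78}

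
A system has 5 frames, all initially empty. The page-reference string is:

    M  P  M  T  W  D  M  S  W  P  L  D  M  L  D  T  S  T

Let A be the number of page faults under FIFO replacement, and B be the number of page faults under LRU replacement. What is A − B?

Under FIFO: F F . F F F . F . . F . F . . F . . → 9 faults.
Under LRU: F F . F F F . F . F F F F . . F F . → 12 faults.
A − B = 9 − 12 = -3.

-3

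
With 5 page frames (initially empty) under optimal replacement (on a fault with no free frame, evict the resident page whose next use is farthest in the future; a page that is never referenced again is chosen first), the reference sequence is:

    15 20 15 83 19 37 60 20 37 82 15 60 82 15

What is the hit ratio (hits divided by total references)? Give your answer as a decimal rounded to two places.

0.50

15 → fault, frames [15]
20 → fault, frames [15, 20]
15 → hit
83 → fault, frames [15, 20, 83]
19 → fault, frames [15, 20, 83, 19]
37 → fault, frames [15, 20, 83, 19, 37]
60 → fault, evict 19, frames [15, 20, 83, 37, 60]
20 → hit
37 → hit
82 → fault, evict 37, frames [15, 20, 83, 60, 82]
15 → hit
60 → hit
82 → hit
15 → hit
Hits: 7 of 14 references → 7/14 = 0.5000.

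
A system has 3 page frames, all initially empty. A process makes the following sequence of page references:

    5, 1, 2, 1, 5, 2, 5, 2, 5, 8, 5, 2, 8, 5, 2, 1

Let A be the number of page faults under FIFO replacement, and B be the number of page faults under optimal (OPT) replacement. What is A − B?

Under FIFO: F F F . . . . . . F F . . . . F → 6 faults.
Under OPT: F F F . . . . . . F . . . . . F → 5 faults.
A − B = 6 − 5 = 1.

1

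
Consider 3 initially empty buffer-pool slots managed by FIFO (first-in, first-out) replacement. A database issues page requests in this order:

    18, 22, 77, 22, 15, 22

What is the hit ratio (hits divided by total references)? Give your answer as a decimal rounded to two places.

0.33

18 → fault, frames {18}
22 → fault, frames {18,22}
77 → fault, frames {18,22,77}
22 → hit
15 → fault, evict 18, frames {22,77,15}
22 → hit
Hits: 2 of 6 references → 2/6 = 0.3333.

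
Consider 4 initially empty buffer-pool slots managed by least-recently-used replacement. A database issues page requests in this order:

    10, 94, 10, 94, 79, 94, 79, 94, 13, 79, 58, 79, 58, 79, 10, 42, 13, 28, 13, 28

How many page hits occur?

10: fault, frames {10}
94: fault, frames {10,94}
10: hit
94: hit
79: fault, frames {10,94,79}
94: hit
79: hit
94: hit
13: fault, frames {10,79,94,13}
79: hit
58: fault, evict 10, frames {94,13,79,58}
79: hit
58: hit
79: hit
10: fault, evict 94, frames {13,58,79,10}
42: fault, evict 13, frames {58,79,10,42}
13: fault, evict 58, frames {79,10,42,13}
28: fault, evict 79, frames {10,42,13,28}
13: hit
28: hit
Hits: 11.

11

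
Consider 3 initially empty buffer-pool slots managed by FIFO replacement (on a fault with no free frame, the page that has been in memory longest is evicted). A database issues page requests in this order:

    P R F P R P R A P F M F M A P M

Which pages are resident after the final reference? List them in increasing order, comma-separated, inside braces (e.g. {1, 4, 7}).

P -> fault, frames (P)
R -> fault, frames (P R)
F -> fault, frames (P R F)
P -> hit
R -> hit
P -> hit
R -> hit
A -> fault, evict P, frames (R F A)
P -> fault, evict R, frames (F A P)
F -> hit
M -> fault, evict F, frames (A P M)
F -> fault, evict A, frames (P M F)
M -> hit
A -> fault, evict P, frames (M F A)
P -> fault, evict M, frames (F A P)
M -> fault, evict F, frames (A P M)

{A, M, P}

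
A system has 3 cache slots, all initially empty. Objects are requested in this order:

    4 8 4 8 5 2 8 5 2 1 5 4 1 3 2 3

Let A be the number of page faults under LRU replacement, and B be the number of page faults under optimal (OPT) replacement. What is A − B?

Under LRU: F F . . F F . . . F . F . F F . → 8 faults.
Under OPT: F F . . F F . . . F . F . F . . → 7 faults.
A − B = 8 − 7 = 1.

1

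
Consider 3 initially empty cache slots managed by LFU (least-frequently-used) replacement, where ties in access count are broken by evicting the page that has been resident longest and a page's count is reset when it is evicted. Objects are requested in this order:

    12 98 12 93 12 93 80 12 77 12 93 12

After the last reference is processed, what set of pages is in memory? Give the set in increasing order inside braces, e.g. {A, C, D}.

12: miss, frames [12]
98: miss, frames [12, 98]
12: hit
93: miss, frames [12, 98, 93]
12: hit
93: hit
80: miss, evict 98, frames [12, 93, 80]
12: hit
77: miss, evict 80, frames [12, 93, 77]
12: hit
93: hit
12: hit

{12, 77, 93}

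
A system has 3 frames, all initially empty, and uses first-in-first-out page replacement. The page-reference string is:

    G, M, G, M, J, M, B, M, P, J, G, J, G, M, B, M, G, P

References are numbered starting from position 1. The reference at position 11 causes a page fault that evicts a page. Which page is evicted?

pos 1: G: fault, frames (G)
pos 2: M: fault, frames (G M)
pos 3: G: hit
pos 4: M: hit
pos 5: J: fault, frames (G M J)
pos 6: M: hit
pos 7: B: fault, evict G, frames (M J B)
pos 8: M: hit
pos 9: P: fault, evict M, frames (J B P)
pos 10: J: hit
pos 11: G: fault, evict J, frames (B P G)
At position 11, page J is evicted.

J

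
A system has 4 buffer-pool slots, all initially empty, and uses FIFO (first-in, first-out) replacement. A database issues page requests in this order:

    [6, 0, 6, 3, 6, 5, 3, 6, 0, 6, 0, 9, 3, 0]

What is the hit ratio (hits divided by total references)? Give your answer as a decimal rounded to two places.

6 → fault, frames (6)
0 → fault, frames (6 0)
6 → hit
3 → fault, frames (6 0 3)
6 → hit
5 → fault, frames (6 0 3 5)
3 → hit
6 → hit
0 → hit
6 → hit
0 → hit
9 → fault, evict 6, frames (0 3 5 9)
3 → hit
0 → hit
Hits: 9 of 14 references → 9/14 = 0.6429.

0.64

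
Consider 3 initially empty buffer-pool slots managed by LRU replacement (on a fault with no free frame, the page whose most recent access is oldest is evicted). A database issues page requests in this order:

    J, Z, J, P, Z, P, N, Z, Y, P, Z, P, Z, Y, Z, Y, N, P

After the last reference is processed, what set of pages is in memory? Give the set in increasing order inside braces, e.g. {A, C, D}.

{N, P, Y}

J: miss, frames (J)
Z: miss, frames (J Z)
J: hit
P: miss, frames (Z J P)
Z: hit
P: hit
N: miss, evict J, frames (Z P N)
Z: hit
Y: miss, evict P, frames (N Z Y)
P: miss, evict N, frames (Z Y P)
Z: hit
P: hit
Z: hit
Y: hit
Z: hit
Y: hit
N: miss, evict P, frames (Z Y N)
P: miss, evict Z, frames (Y N P)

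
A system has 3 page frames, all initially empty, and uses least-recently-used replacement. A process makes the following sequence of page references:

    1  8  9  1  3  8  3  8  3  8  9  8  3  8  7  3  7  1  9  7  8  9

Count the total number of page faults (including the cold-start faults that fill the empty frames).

10

1: fault, frames {1}
8: fault, frames {1,8}
9: fault, frames {1,8,9}
1: hit
3: fault, evict 8, frames {9,1,3}
8: fault, evict 9, frames {1,3,8}
3: hit
8: hit
3: hit
8: hit
9: fault, evict 1, frames {3,8,9}
8: hit
3: hit
8: hit
7: fault, evict 9, frames {3,8,7}
3: hit
7: hit
1: fault, evict 8, frames {3,7,1}
9: fault, evict 3, frames {7,1,9}
7: hit
8: fault, evict 1, frames {9,7,8}
9: hit
Page faults: 10.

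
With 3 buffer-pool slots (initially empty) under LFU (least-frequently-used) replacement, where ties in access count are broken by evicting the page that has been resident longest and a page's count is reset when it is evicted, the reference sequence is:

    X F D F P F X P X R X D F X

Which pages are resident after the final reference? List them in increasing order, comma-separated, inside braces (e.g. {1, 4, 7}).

X: miss, frames {X}
F: miss, frames {X,F}
D: miss, frames {X,F,D}
F: hit
P: miss, evict X, frames {F,D,P}
F: hit
X: miss, evict D, frames {F,P,X}
P: hit
X: hit
R: miss, evict P, frames {F,X,R}
X: hit
D: miss, evict R, frames {F,X,D}
F: hit
X: hit

{D, F, X}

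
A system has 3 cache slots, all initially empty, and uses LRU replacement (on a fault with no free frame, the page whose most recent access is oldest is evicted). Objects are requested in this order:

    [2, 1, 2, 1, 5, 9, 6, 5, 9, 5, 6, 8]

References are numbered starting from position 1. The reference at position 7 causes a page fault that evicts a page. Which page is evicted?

pos 1: 2 → miss, frames [2]
pos 2: 1 → miss, frames [2, 1]
pos 3: 2 → hit
pos 4: 1 → hit
pos 5: 5 → miss, frames [2, 1, 5]
pos 6: 9 → miss, evict 2, frames [1, 5, 9]
pos 7: 6 → miss, evict 1, frames [5, 9, 6]
At position 7, page 1 is evicted.

1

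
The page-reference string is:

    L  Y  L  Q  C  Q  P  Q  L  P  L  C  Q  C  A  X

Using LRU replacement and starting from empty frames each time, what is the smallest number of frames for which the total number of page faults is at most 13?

2

f=1: 16 faults
f=2: 11 faults
f=3: 10 faults
f=4: 7 faults
f=5: 7 faults
f=6: 7 faults
f=7: 7 faults
Smallest f with faults ≤ 13 is 2.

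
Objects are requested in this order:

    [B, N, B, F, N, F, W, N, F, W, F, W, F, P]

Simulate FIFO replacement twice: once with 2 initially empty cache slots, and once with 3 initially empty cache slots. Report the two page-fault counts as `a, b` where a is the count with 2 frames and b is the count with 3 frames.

8, 5

2 frames: F F . F . . F F F F . . . F → 8 faults.
3 frames: F F . F . . F . . . . . . F → 5 faults.
5 < 8: adding a frame reduced faults, as is typical.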